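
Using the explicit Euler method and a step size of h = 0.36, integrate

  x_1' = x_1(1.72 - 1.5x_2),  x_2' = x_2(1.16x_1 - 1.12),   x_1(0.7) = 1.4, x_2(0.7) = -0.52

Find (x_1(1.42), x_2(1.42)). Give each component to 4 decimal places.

Euler on (x_1,x_2): x_1_{n+1} = x_1_n + h·x_1', x_2_{n+1} = x_2_n + h·x_2'.
0.700000: (1.400000, -0.520000); f=(3.500000, -0.262080) → (2.660000, -0.614349)
1.060000: (2.660000, -0.614349); f=(7.026452, -1.207564) → (5.189523, -1.049072)
(x_1(1.42), x_2(1.42)) ≈ (5.1895, -1.0491)

5.1895, -1.0491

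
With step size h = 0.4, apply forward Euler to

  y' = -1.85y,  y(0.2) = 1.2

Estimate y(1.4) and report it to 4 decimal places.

0.0211

Euler: y_{n+1} = y_n + h·f(x_n, y_n).
x=0.200000, y=1.200000: f=-2.220000 → y ← 1.200000 + 0.4·(-2.220000) = 0.312000
x=0.600000, y=0.312000: f=-0.577200 → y ← 0.312000 + 0.4·(-0.577200) = 0.081120
x=1.000000, y=0.081120: f=-0.150072 → y ← 0.081120 + 0.4·(-0.150072) = 0.021091
y(1.4) ≈ 0.0211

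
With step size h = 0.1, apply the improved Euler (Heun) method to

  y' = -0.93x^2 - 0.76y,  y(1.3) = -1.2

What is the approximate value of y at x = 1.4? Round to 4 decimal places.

Heun: k1 = f(x_n, y_n); k2 = f(x_n + h, y_n + h·k1); y_{n+1} = y_n + (h/2)·(k1 + k2).
x=1.300000, y=-1.200000:
  k1 = f(1.300000, -1.200000) = -0.659700
  k2 = f(1.400000, -1.265970) = -0.860663
  y ← -1.200000 + (0.1/2)·(-0.659700 + (-0.860663)) = -1.276018
y(1.4) ≈ -1.2760

-1.2760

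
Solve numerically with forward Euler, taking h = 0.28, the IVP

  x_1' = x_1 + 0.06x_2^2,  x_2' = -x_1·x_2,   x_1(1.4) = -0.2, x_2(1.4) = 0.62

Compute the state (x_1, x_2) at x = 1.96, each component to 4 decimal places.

-0.3122, 0.7005

Euler on (x_1,x_2): x_1_{n+1} = x_1_n + h·x_1', x_2_{n+1} = x_2_n + h·x_2'.
1.400000: (-0.200000, 0.620000); f=(-0.176936, 0.124000) → (-0.249542, 0.654720)
1.680000: (-0.249542, 0.654720); f=(-0.223823, 0.163380) → (-0.312212, 0.700466)
(x_1(1.96), x_2(1.96)) ≈ (-0.3122, 0.7005)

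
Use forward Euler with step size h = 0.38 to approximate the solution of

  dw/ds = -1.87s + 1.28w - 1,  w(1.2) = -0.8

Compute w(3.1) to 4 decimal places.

-26.0230

Euler: w_{n+1} = w_n + h·f(s_n, w_n).
s=1.200000, w=-0.800000: f=-4.268000 → w ← -0.800000 + 0.38·(-4.268000) = -2.421840
s=1.580000, w=-2.421840: f=-7.054555 → w ← -2.421840 + 0.38·(-7.054555) = -5.102571
s=1.960000, w=-5.102571: f=-11.196491 → w ← -5.102571 + 0.38·(-11.196491) = -9.357237
s=2.340000, w=-9.357237: f=-17.353064 → w ← -9.357237 + 0.38·(-17.353064) = -15.951402
s=2.720000, w=-15.951402: f=-26.504194 → w ← -15.951402 + 0.38·(-26.504194) = -26.022996
w(3.1) ≈ -26.0230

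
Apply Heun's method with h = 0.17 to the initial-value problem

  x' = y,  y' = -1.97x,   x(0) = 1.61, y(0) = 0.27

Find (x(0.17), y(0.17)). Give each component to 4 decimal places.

Heun on (x,y): k1 = f(s_n, state_n); k2 = f(s_n + h, state_n + h·k1); state_{n+1} = state_n + (h/2)·(k1 + k2).
0.000000: (1.610000, 0.270000)
  k1 = (0.270000, -3.171700)
  predictor → (1.655900, -0.269189)
  k2 = (-0.269189, -3.262123)
  → (1.610069, -0.276875)
(x(0.17), y(0.17)) ≈ (1.6101, -0.2769)

1.6101, -0.2769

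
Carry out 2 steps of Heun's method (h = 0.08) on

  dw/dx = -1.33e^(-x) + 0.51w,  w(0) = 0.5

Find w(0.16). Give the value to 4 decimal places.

0.3372

Heun: k1 = f(x_n, w_n); k2 = f(x_n + h, w_n + h·k1); w_{n+1} = w_n + (h/2)·(k1 + k2).
x=0.000000, w=0.500000:
  k1 = f(0.000000, 0.500000) = -1.075000
  k2 = f(0.080000, 0.414000) = -1.016605
  w ← 0.500000 + (0.08/2)·(-1.075000 + (-1.016605)) = 0.416336
x=0.080000, w=0.416336:
  k1 = f(0.080000, 0.416336) = -1.015413
  k2 = f(0.160000, 0.335103) = -0.962449
  w ← 0.416336 + (0.08/2)·(-1.015413 + (-0.962449)) = 0.337221
w(0.16) ≈ 0.3372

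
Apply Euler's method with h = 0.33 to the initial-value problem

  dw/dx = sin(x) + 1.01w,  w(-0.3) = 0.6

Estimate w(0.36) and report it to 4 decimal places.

0.9465

Euler: w_{n+1} = w_n + h·f(x_n, w_n).
x=-0.300000, w=0.600000: f=0.310480 → w ← 0.600000 + 0.33·0.310480 = 0.702458
x=0.030000, w=0.702458: f=0.739478 → w ← 0.702458 + 0.33·0.739478 = 0.946486
w(0.36) ≈ 0.9465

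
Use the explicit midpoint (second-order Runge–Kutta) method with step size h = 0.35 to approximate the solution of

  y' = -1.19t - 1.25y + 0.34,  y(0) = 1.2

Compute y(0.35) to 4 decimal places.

Midpoint: k1 = f(t_n, y_n); k2 = f(t_n + h/2, y_n + (h/2)·k1); y_{n+1} = y_n + h·k2.
t=0.000000, y=1.200000:
  k1 = f(0.000000, 1.200000) = -1.160000
  k2 = f(0.175000, 0.997000) = -1.114500
  y ← 1.200000 + 0.35·(-1.114500) = 0.809925
y(0.35) ≈ 0.8099

0.8099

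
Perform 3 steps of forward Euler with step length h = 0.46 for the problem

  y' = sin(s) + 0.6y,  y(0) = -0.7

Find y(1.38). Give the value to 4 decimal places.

Euler: y_{n+1} = y_n + h·f(s_n, y_n).
s=0.000000, y=-0.700000: f=-0.420000 → y ← -0.700000 + 0.46·(-0.420000) = -0.893200
s=0.460000, y=-0.893200: f=-0.091972 → y ← -0.893200 + 0.46·(-0.091972) = -0.935507
s=0.920000, y=-0.935507: f=0.234297 → y ← -0.935507 + 0.46·0.234297 = -0.827730
y(1.38) ≈ -0.8277

-0.8277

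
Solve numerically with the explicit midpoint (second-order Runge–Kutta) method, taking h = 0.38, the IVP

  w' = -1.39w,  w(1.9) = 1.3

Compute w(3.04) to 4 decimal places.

0.2970

Midpoint: k1 = f(t_n, w_n); k2 = f(t_n + h/2, w_n + (h/2)·k1); w_{n+1} = w_n + h·k2.
t=1.900000, w=1.300000:
  k1 = f(1.900000, 1.300000) = -1.807000
  k2 = f(2.090000, 0.956670) = -1.329771
  w ← 1.300000 + 0.38·(-1.329771) = 0.794687
t=2.280000, w=0.794687:
  k1 = f(2.280000, 0.794687) = -1.104615
  k2 = f(2.470000, 0.584810) = -0.812886
  w ← 0.794687 + 0.38·(-0.812886) = 0.485790
t=2.660000, w=0.485790:
  k1 = f(2.660000, 0.485790) = -0.675248
  k2 = f(2.850000, 0.357493) = -0.496915
  w ← 0.485790 + 0.38·(-0.496915) = 0.296962
w(3.04) ≈ 0.2970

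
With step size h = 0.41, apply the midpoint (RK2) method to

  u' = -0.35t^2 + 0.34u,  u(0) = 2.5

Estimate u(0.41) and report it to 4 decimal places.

2.8668

Midpoint: k1 = f(t_n, u_n); k2 = f(t_n + h/2, u_n + (h/2)·k1); u_{n+1} = u_n + h·k2.
t=0.000000, u=2.500000:
  k1 = f(0.000000, 2.500000) = 0.850000
  k2 = f(0.205000, 2.674250) = 0.894536
  u ← 2.500000 + 0.41·0.894536 = 2.866760
u(0.41) ≈ 2.8668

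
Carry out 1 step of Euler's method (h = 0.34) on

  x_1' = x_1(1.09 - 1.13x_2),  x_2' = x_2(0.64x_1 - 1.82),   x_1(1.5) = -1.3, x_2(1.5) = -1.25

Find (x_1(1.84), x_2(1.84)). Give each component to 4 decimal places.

Euler on (x_1,x_2): x_1_{n+1} = x_1_n + h·x_1', x_2_{n+1} = x_2_n + h·x_2'.
1.500000: (-1.300000, -1.250000); f=(-3.253250, 3.315000) → (-2.406105, -0.122900)
(x_1(1.84), x_2(1.84)) ≈ (-2.4061, -0.1229)

-2.4061, -0.1229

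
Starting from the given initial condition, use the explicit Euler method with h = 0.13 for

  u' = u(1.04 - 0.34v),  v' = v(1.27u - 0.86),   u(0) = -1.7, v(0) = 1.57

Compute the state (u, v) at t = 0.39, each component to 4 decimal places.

Euler on (u,v): u_{n+1} = u_n + h·u', v_{n+1} = v_n + h·v'.
0.000000: (-1.700000, 1.570000); f=(-0.860540, -4.739830) → (-1.811870, 0.953822)
0.130000: (-1.811870, 0.953822); f=(-1.296756, -3.015103) → (-1.980449, 0.561859)
0.260000: (-1.980449, 0.561859); f=(-1.681338, -1.896368) → (-2.199022, 0.315331)
(u(0.39), v(0.39)) ≈ (-2.1990, 0.3153)

-2.1990, 0.3153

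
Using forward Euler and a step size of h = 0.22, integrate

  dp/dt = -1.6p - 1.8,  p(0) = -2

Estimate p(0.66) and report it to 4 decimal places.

Euler: p_{n+1} = p_n + h·f(t_n, p_n).
t=0.000000, p=-2.000000: f=1.400000 → p ← -2.000000 + 0.22·1.400000 = -1.692000
t=0.220000, p=-1.692000: f=0.907200 → p ← -1.692000 + 0.22·0.907200 = -1.492416
t=0.440000, p=-1.492416: f=0.587866 → p ← -1.492416 + 0.22·0.587866 = -1.363086
p(0.66) ≈ -1.3631

-1.3631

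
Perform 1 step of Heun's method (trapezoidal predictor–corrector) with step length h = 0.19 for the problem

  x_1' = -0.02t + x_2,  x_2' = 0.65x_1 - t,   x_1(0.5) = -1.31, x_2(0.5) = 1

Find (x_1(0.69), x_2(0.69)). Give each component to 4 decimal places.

Heun on (x_1,x_2): k1 = f(t_n, state_n); k2 = f(t_n + h, state_n + h·k1); state_{n+1} = state_n + (h/2)·(k1 + k2).
0.500000: (-1.310000, 1.000000)
  k1 = (0.990000, -1.351500)
  predictor → (-1.121900, 0.743215)
  k2 = (0.729415, -1.419235)
  → (-1.146656, 0.736780)
(x_1(0.69), x_2(0.69)) ≈ (-1.1467, 0.7368)

-1.1467, 0.7368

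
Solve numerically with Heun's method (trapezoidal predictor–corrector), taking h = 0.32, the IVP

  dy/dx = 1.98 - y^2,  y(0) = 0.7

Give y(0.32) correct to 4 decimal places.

1.0336

Heun: k1 = f(x_n, y_n); k2 = f(x_n + h, y_n + h·k1); y_{n+1} = y_n + (h/2)·(k1 + k2).
x=0.000000, y=0.700000:
  k1 = f(0.000000, 0.700000) = 1.490000
  k2 = f(0.320000, 1.176800) = 0.595142
  y ← 0.700000 + (0.32/2)·(1.490000 + 0.595142) = 1.033623
y(0.32) ≈ 1.0336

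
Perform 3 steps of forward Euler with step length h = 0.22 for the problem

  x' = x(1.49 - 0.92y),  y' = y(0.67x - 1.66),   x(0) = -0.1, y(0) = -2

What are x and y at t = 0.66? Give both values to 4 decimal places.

-0.4050, -0.4492

Euler on (x,y): x_{n+1} = x_n + h·x', y_{n+1} = y_n + h·y'.
0.000000: (-0.100000, -2.000000); f=(-0.333000, 3.454000) → (-0.173260, -1.240120)
0.220000: (-0.173260, -1.240120); f=(-0.455832, 2.202558) → (-0.273543, -0.755557)
0.440000: (-0.273543, -0.755557); f=(-0.597722, 1.392699) → (-0.405042, -0.449164)
(x(0.66), y(0.66)) ≈ (-0.4050, -0.4492)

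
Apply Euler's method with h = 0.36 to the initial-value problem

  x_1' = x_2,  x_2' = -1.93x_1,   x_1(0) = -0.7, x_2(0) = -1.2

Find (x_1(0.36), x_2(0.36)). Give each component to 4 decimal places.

Euler on (x_1,x_2): x_1_{n+1} = x_1_n + h·x_1', x_2_{n+1} = x_2_n + h·x_2'.
0.000000: (-0.700000, -1.200000); f=(-1.200000, 1.351000) → (-1.132000, -0.713640)
(x_1(0.36), x_2(0.36)) ≈ (-1.1320, -0.7136)

-1.1320, -0.7136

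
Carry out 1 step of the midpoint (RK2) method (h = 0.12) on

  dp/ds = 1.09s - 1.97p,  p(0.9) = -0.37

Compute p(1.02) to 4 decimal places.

Midpoint: k1 = f(s_n, p_n); k2 = f(s_n + h/2, p_n + (h/2)·k1); p_{n+1} = p_n + h·k2.
s=0.900000, p=-0.370000:
  k1 = f(0.900000, -0.370000) = 1.709900
  k2 = f(0.960000, -0.267406) = 1.573190
  p ← -0.370000 + 0.12·1.573190 = -0.181217
p(1.02) ≈ -0.1812

-0.1812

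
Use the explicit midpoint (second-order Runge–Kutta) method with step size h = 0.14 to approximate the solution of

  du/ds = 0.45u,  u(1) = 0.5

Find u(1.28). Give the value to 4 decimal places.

Midpoint: k1 = f(s_n, u_n); k2 = f(s_n + h/2, u_n + (h/2)·k1); u_{n+1} = u_n + h·k2.
s=1.000000, u=0.500000:
  k1 = f(1.000000, 0.500000) = 0.225000
  k2 = f(1.070000, 0.515750) = 0.232088
  u ← 0.500000 + 0.14·0.232088 = 0.532492
s=1.140000, u=0.532492:
  k1 = f(1.140000, 0.532492) = 0.239622
  k2 = f(1.210000, 0.549266) = 0.247170
  u ← 0.532492 + 0.14·0.247170 = 0.567096
u(1.28) ≈ 0.5671

0.5671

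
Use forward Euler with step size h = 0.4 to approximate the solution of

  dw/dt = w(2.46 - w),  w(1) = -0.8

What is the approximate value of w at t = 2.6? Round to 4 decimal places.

-199.9503

Euler: w_{n+1} = w_n + h·f(t_n, w_n).
t=1.000000, w=-0.800000: f=-2.608000 → w ← -0.800000 + 0.4·(-2.608000) = -1.843200
t=1.400000, w=-1.843200: f=-7.931658 → w ← -1.843200 + 0.4·(-7.931658) = -5.015863
t=1.800000, w=-5.015863: f=-37.497908 → w ← -5.015863 + 0.4·(-37.497908) = -20.015027
t=2.200000, w=-20.015027: f=-449.838256 → w ← -20.015027 + 0.4·(-449.838256) = -199.950329
w(2.6) ≈ -199.9503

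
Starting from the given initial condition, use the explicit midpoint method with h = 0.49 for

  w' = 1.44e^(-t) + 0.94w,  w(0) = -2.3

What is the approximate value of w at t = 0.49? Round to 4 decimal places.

Midpoint: k1 = f(t_n, w_n); k2 = f(t_n + h/2, w_n + (h/2)·k1); w_{n+1} = w_n + h·k2.
t=0.000000, w=-2.300000:
  k1 = f(0.000000, -2.300000) = -0.722000
  k2 = f(0.245000, -2.476890) = -1.201182
  w ← -2.300000 + 0.49·(-1.201182) = -2.888579
w(0.49) ≈ -2.8886

-2.8886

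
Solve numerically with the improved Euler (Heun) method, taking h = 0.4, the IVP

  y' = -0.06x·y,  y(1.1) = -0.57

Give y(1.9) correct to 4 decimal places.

-0.5304

Heun: k1 = f(x_n, y_n); k2 = f(x_n + h, y_n + h·k1); y_{n+1} = y_n + (h/2)·(k1 + k2).
x=1.100000, y=-0.570000:
  k1 = f(1.100000, -0.570000) = 0.037620
  k2 = f(1.500000, -0.554952) = 0.049946
  y ← -0.570000 + (0.4/2)·(0.037620 + 0.049946) = -0.552487
x=1.500000, y=-0.552487:
  k1 = f(1.500000, -0.552487) = 0.049724
  k2 = f(1.900000, -0.532597) = 0.060716
  y ← -0.552487 + (0.4/2)·(0.049724 + 0.060716) = -0.530399
y(1.9) ≈ -0.5304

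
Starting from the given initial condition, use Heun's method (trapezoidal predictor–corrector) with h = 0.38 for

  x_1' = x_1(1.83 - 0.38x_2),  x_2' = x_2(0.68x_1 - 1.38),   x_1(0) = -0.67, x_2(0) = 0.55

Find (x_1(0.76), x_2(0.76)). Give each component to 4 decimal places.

-2.3508, 0.1444

Heun on (x_1,x_2): k1 = f(s_n, state_n); k2 = f(s_n + h, state_n + h·k1); state_{n+1} = state_n + (h/2)·(k1 + k2).
0.000000: (-0.670000, 0.550000)
  k1 = (-1.086070, -1.009580)
  predictor → (-1.082707, 0.166360)
  k2 = (-1.912908, -0.352057)
  → (-1.239806, 0.291289)
0.380000: (-1.239806, 0.291289)
  k1 = (-2.131611, -0.647555)
  predictor → (-2.049818, 0.045218)
  k2 = (-3.715945, -0.125429)
  → (-2.350841, 0.144422)
(x_1(0.76), x_2(0.76)) ≈ (-2.3508, 0.1444)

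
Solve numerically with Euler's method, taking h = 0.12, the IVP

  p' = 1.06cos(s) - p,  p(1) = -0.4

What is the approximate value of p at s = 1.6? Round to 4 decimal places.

-0.0652

Euler: p_{n+1} = p_n + h·f(s_n, p_n).
s=1.000000, p=-0.400000: f=0.972720 → p ← -0.400000 + 0.12·0.972720 = -0.283274
s=1.120000, p=-0.283274: f=0.745097 → p ← -0.283274 + 0.12·0.745097 = -0.193862
s=1.240000, p=-0.193862: f=0.538146 → p ← -0.193862 + 0.12·0.538146 = -0.129284
s=1.360000, p=-0.129284: f=0.351077 → p ← -0.129284 + 0.12·0.351077 = -0.087155
s=1.480000, p=-0.087155: f=0.183267 → p ← -0.087155 + 0.12·0.183267 = -0.065163
p(1.6) ≈ -0.0652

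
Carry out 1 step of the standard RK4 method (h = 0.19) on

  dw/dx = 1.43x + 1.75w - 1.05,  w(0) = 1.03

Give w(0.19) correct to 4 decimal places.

RK4: k1 = f(x_n, w_n); k2 = f(x_n + h/2, w_n + (h/2)·k1); k3 = f(x_n + h/2, w_n + (h/2)·k2); k4 = f(x_n + h, w_n + h·k3); w_{n+1} = w_n + (h/6)·(k1 + 2k2 + 2k3 + k4).
x=0.000000, w=1.030000:
  k1 = f(0.000000, 1.030000) = 0.752500
  k2 = f(0.095000, 1.101487) = 1.013453
  k3 = f(0.095000, 1.126278) = 1.056837
  k4 = f(0.190000, 1.230799) = 1.375598
  w ← 1.030000 + (0.19/6)·(k1 + 2k2 + 2k3 + k4) = 1.228508
w(0.19) ≈ 1.2285

1.2285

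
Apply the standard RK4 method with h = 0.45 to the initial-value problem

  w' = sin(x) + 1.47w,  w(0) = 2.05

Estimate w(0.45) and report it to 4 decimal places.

4.0952

RK4: k1 = f(x_n, w_n); k2 = f(x_n + h/2, w_n + (h/2)·k1); k3 = f(x_n + h/2, w_n + (h/2)·k2); k4 = f(x_n + h, w_n + h·k3); w_{n+1} = w_n + (h/6)·(k1 + 2k2 + 2k3 + k4).
x=0.000000, w=2.050000:
  k1 = f(0.000000, 2.050000) = 3.013500
  k2 = f(0.225000, 2.728037) = 4.233321
  k3 = f(0.225000, 3.002497) = 4.636777
  k4 = f(0.450000, 4.136550) = 6.515694
  w ← 2.050000 + (0.45/6)·(k1 + 2k2 + 2k3 + k4) = 4.095204
w(0.45) ≈ 4.0952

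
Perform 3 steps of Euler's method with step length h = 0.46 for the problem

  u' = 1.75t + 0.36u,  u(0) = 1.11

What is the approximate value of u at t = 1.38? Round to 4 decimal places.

Euler: u_{n+1} = u_n + h·f(t_n, u_n).
t=0.000000, u=1.110000: f=0.399600 → u ← 1.110000 + 0.46·0.399600 = 1.293816
t=0.460000, u=1.293816: f=1.270774 → u ← 1.293816 + 0.46·1.270774 = 1.878372
t=0.920000, u=1.878372: f=2.286214 → u ← 1.878372 + 0.46·2.286214 = 2.930030
u(1.38) ≈ 2.9300

2.9300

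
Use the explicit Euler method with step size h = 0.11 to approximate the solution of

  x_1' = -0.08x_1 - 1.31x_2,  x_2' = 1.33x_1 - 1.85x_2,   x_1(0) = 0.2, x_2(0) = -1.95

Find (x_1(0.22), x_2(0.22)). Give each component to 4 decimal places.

0.6946, -1.1437

Euler on (x_1,x_2): x_1_{n+1} = x_1_n + h·x_1', x_2_{n+1} = x_2_n + h·x_2'.
0.000000: (0.200000, -1.950000); f=(2.538500, 3.873500) → (0.479235, -1.523915)
0.110000: (0.479235, -1.523915); f=(1.957990, 3.456625) → (0.694614, -1.143686)
(x_1(0.22), x_2(0.22)) ≈ (0.6946, -1.1437)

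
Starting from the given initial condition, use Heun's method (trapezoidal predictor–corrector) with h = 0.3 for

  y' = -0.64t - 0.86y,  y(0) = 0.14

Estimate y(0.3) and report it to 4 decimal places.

0.0797

Heun: k1 = f(t_n, y_n); k2 = f(t_n + h, y_n + h·k1); y_{n+1} = y_n + (h/2)·(k1 + k2).
t=0.000000, y=0.140000:
  k1 = f(0.000000, 0.140000) = -0.120400
  k2 = f(0.300000, 0.103880) = -0.281337
  y ← 0.140000 + (0.3/2)·(-0.120400 + (-0.281337)) = 0.079739
y(0.3) ≈ 0.0797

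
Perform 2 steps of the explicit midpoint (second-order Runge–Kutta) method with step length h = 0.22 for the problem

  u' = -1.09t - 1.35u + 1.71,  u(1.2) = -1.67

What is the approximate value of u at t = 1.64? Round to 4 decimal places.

Midpoint: k1 = f(t_n, u_n); k2 = f(t_n + h/2, u_n + (h/2)·k1); u_{n+1} = u_n + h·k2.
t=1.200000, u=-1.670000:
  k1 = f(1.200000, -1.670000) = 2.656500
  k2 = f(1.310000, -1.377785) = 2.142110
  u ← -1.670000 + 0.22·2.142110 = -1.198736
t=1.420000, u=-1.198736:
  k1 = f(1.420000, -1.198736) = 1.780493
  k2 = f(1.530000, -1.002882) = 1.396190
  u ← -1.198736 + 0.22·1.396190 = -0.891574
u(1.64) ≈ -0.8916

-0.8916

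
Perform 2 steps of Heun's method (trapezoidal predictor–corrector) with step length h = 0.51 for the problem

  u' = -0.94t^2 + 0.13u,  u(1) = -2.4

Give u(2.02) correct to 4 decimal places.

Heun: k1 = f(t_n, u_n); k2 = f(t_n + h, u_n + h·k1); u_{n+1} = u_n + (h/2)·(k1 + k2).
t=1.000000, u=-2.400000:
  k1 = f(1.000000, -2.400000) = -1.252000
  k2 = f(1.510000, -3.038520) = -2.538302
  u ← -2.400000 + (0.51/2)·(-1.252000 + (-2.538302)) = -3.366527
t=1.510000, u=-3.366527:
  k1 = f(1.510000, -3.366527) = -2.580942
  k2 = f(2.020000, -4.682808) = -4.444341
  u ← -3.366527 + (0.51/2)·(-2.580942 + (-4.444341)) = -5.157974
u(2.02) ≈ -5.1580

-5.1580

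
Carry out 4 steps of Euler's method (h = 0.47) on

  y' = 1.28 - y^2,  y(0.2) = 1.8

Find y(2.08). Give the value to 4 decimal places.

Euler: y_{n+1} = y_n + h·f(x_n, y_n).
x=0.200000, y=1.800000: f=-1.960000 → y ← 1.800000 + 0.47·(-1.960000) = 0.878800
x=0.670000, y=0.878800: f=0.507711 → y ← 0.878800 + 0.47·0.507711 = 1.117424
x=1.140000, y=1.117424: f=0.031364 → y ← 1.117424 + 0.47·0.031364 = 1.132165
x=1.610000, y=1.132165: f=-0.001797 → y ← 1.132165 + 0.47·(-0.001797) = 1.131320
y(2.08) ≈ 1.1313

1.1313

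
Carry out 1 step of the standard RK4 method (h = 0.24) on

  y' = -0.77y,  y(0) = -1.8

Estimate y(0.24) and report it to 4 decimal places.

-1.4963

RK4: k1 = f(x_n, y_n); k2 = f(x_n + h/2, y_n + (h/2)·k1); k3 = f(x_n + h/2, y_n + (h/2)·k2); k4 = f(x_n + h, y_n + h·k3); y_{n+1} = y_n + (h/6)·(k1 + 2k2 + 2k3 + k4).
x=0.000000, y=-1.800000:
  k1 = f(0.000000, -1.800000) = 1.386000
  k2 = f(0.120000, -1.633680) = 1.257934
  k3 = f(0.120000, -1.649048) = 1.269767
  k4 = f(0.240000, -1.495256) = 1.151347
  y ← -1.800000 + (0.24/6)·(k1 + 2k2 + 2k3 + k4) = -1.496290
y(0.24) ≈ -1.4963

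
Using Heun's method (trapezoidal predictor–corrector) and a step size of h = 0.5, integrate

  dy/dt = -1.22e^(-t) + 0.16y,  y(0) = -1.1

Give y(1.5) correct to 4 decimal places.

-2.5288

Heun: k1 = f(t_n, y_n); k2 = f(t_n + h, y_n + h·k1); y_{n+1} = y_n + (h/2)·(k1 + k2).
t=0.000000, y=-1.100000:
  k1 = f(0.000000, -1.100000) = -1.396000
  k2 = f(0.500000, -1.798000) = -1.027647
  y ← -1.100000 + (0.5/2)·(-1.396000 + (-1.027647)) = -1.705912
t=0.500000, y=-1.705912:
  k1 = f(0.500000, -1.705912) = -1.012913
  k2 = f(1.000000, -2.212369) = -0.802792
  y ← -1.705912 + (0.5/2)·(-1.012913 + (-0.802792)) = -2.159838
t=1.000000, y=-2.159838:
  k1 = f(1.000000, -2.159838) = -0.794387
  k2 = f(1.500000, -2.557032) = -0.681344
  y ← -2.159838 + (0.5/2)·(-0.794387 + (-0.681344)) = -2.528771
y(1.5) ≈ -2.5288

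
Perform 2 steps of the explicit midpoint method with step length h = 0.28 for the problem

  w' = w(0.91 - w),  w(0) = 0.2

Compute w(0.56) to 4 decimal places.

0.2904

Midpoint: k1 = f(t_n, w_n); k2 = f(t_n + h/2, w_n + (h/2)·k1); w_{n+1} = w_n + h·k2.
t=0.000000, w=0.200000:
  k1 = f(0.000000, 0.200000) = 0.142000
  k2 = f(0.140000, 0.219880) = 0.151744
  w ← 0.200000 + 0.28·0.151744 = 0.242488
t=0.280000, w=0.242488:
  k1 = f(0.280000, 0.242488) = 0.161864
  k2 = f(0.420000, 0.265149) = 0.170982
  w ← 0.242488 + 0.28·0.170982 = 0.290363
w(0.56) ≈ 0.2904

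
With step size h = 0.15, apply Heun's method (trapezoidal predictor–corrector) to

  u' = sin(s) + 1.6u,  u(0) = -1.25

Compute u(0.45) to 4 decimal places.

-2.4293

Heun: k1 = f(s_n, u_n); k2 = f(s_n + h, u_n + h·k1); u_{n+1} = u_n + (h/2)·(k1 + k2).
s=0.000000, u=-1.250000:
  k1 = f(0.000000, -1.250000) = -2.000000
  k2 = f(0.150000, -1.550000) = -2.330562
  u ← -1.250000 + (0.15/2)·(-2.000000 + (-2.330562)) = -1.574792
s=0.150000, u=-1.574792:
  k1 = f(0.150000, -1.574792) = -2.370229
  k2 = f(0.300000, -1.930327) = -2.793002
  u ← -1.574792 + (0.15/2)·(-2.370229 + (-2.793002)) = -1.962035
s=0.300000, u=-1.962035:
  k1 = f(0.300000, -1.962035) = -2.843735
  k2 = f(0.450000, -2.388595) = -3.386786
  u ← -1.962035 + (0.15/2)·(-2.843735 + (-3.386786)) = -2.429324
u(0.45) ≈ -2.4293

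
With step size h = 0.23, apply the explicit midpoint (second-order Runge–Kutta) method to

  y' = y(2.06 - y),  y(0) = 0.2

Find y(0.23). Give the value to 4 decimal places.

0.3015

Midpoint: k1 = f(t_n, y_n); k2 = f(t_n + h/2, y_n + (h/2)·k1); y_{n+1} = y_n + h·k2.
t=0.000000, y=0.200000:
  k1 = f(0.000000, 0.200000) = 0.372000
  k2 = f(0.115000, 0.242780) = 0.441185
  y ← 0.200000 + 0.23·0.441185 = 0.301472
y(0.23) ≈ 0.3015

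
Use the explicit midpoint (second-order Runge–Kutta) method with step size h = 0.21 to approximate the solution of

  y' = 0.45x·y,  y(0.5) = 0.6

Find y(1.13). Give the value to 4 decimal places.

Midpoint: k1 = f(x_n, y_n); k2 = f(x_n + h/2, y_n + (h/2)·k1); y_{n+1} = y_n + h·k2.
x=0.500000, y=0.600000:
  k1 = f(0.500000, 0.600000) = 0.135000
  k2 = f(0.605000, 0.614175) = 0.167209
  y ← 0.600000 + 0.21·0.167209 = 0.635114
x=0.710000, y=0.635114:
  k1 = f(0.710000, 0.635114) = 0.202919
  k2 = f(0.815000, 0.656420) = 0.240742
  y ← 0.635114 + 0.21·0.240742 = 0.685670
x=0.920000, y=0.685670:
  k1 = f(0.920000, 0.685670) = 0.283867
  k2 = f(1.025000, 0.715476) = 0.330013
  y ← 0.685670 + 0.21·0.330013 = 0.754973
y(1.13) ≈ 0.7550

0.7550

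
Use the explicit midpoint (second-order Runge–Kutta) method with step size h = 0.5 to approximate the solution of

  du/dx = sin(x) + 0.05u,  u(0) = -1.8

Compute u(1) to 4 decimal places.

Midpoint: k1 = f(x_n, u_n); k2 = f(x_n + h/2, u_n + (h/2)·k1); u_{n+1} = u_n + h·k2.
x=0.000000, u=-1.800000:
  k1 = f(0.000000, -1.800000) = -0.090000
  k2 = f(0.250000, -1.822500) = 0.156279
  u ← -1.800000 + 0.5·0.156279 = -1.721861
x=0.500000, u=-1.721861:
  k1 = f(0.500000, -1.721861) = 0.393333
  k2 = f(0.750000, -1.623527) = 0.600462
  u ← -1.721861 + 0.5·0.600462 = -1.421629
u(1) ≈ -1.4216

-1.4216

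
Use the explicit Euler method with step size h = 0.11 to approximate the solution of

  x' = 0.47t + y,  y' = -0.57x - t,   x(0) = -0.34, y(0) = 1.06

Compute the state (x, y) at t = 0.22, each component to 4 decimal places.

-0.0988, 1.0832

Euler on (x,y): x_{n+1} = x_n + h·x', y_{n+1} = y_n + h·y'.
0.000000: (-0.340000, 1.060000); f=(1.060000, 0.193800) → (-0.223400, 1.081318)
0.110000: (-0.223400, 1.081318); f=(1.133018, 0.017338) → (-0.098768, 1.083225)
(x(0.22), y(0.22)) ≈ (-0.0988, 1.0832)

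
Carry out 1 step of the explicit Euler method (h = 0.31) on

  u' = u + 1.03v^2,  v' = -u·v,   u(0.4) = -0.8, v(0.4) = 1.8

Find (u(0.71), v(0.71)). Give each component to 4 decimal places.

-0.0135, 2.2464

Euler on (u,v): u_{n+1} = u_n + h·u', v_{n+1} = v_n + h·v'.
0.400000: (-0.800000, 1.800000); f=(2.537200, 1.440000) → (-0.013468, 2.246400)
(u(0.71), v(0.71)) ≈ (-0.0135, 2.2464)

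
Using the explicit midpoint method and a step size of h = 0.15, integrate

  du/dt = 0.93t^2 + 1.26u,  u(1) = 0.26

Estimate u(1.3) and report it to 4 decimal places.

Midpoint: k1 = f(t_n, u_n); k2 = f(t_n + h/2, u_n + (h/2)·k1); u_{n+1} = u_n + h·k2.
t=1.000000, u=0.260000:
  k1 = f(1.000000, 0.260000) = 1.257600
  k2 = f(1.075000, 0.354320) = 1.521174
  u ← 0.260000 + 0.15·1.521174 = 0.488176
t=1.150000, u=0.488176:
  k1 = f(1.150000, 0.488176) = 1.845027
  k2 = f(1.225000, 0.626553) = 2.185038
  u ← 0.488176 + 0.15·2.185038 = 0.815932
u(1.3) ≈ 0.8159

0.8159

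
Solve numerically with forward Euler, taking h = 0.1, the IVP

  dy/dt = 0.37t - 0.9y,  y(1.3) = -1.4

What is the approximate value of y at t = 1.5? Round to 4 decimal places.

Euler: y_{n+1} = y_n + h·f(t_n, y_n).
t=1.300000, y=-1.400000: f=1.741000 → y ← -1.400000 + 0.1·1.741000 = -1.225900
t=1.400000, y=-1.225900: f=1.621310 → y ← -1.225900 + 0.1·1.621310 = -1.063769
y(1.5) ≈ -1.0638

-1.0638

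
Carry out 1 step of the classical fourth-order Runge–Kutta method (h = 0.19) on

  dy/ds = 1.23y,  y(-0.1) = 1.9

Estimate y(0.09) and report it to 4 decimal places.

2.4002

RK4: k1 = f(s_n, y_n); k2 = f(s_n + h/2, y_n + (h/2)·k1); k3 = f(s_n + h/2, y_n + (h/2)·k2); k4 = f(s_n + h, y_n + h·k3); y_{n+1} = y_n + (h/6)·(k1 + 2k2 + 2k3 + k4).
s=-0.100000, y=1.900000:
  k1 = f(-0.100000, 1.900000) = 2.337000
  k2 = f(-0.005000, 2.122015) = 2.610078
  k3 = f(-0.005000, 2.147957) = 2.641988
  k4 = f(0.090000, 2.401978) = 2.954433
  y ← 1.900000 + (0.19/6)·(k1 + 2k2 + 2k3 + k4) = 2.400193
y(0.09) ≈ 2.4002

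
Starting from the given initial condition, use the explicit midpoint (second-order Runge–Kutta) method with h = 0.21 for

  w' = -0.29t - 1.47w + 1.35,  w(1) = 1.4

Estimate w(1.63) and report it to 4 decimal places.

0.9508

Midpoint: k1 = f(t_n, w_n); k2 = f(t_n + h/2, w_n + (h/2)·k1); w_{n+1} = w_n + h·k2.
t=1.000000, w=1.400000:
  k1 = f(1.000000, 1.400000) = -0.998000
  k2 = f(1.105000, 1.295210) = -0.874409
  w ← 1.400000 + 0.21·(-0.874409) = 1.216374
t=1.210000, w=1.216374:
  k1 = f(1.210000, 1.216374) = -0.788970
  k2 = f(1.315000, 1.133532) = -0.697643
  w ← 1.216374 + 0.21·(-0.697643) = 1.069869
t=1.420000, w=1.069869:
  k1 = f(1.420000, 1.069869) = -0.634508
  k2 = f(1.525000, 1.003246) = -0.567022
  w ← 1.069869 + 0.21·(-0.567022) = 0.950795
w(1.63) ≈ 0.9508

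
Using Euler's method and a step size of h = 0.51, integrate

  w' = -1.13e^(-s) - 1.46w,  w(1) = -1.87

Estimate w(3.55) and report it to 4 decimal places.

-0.0493

Euler: w_{n+1} = w_n + h·f(s_n, w_n).
s=1.000000, w=-1.870000: f=2.314496 → w ← -1.870000 + 0.51·2.314496 = -0.689607
s=1.510000, w=-0.689607: f=0.757198 → w ← -0.689607 + 0.51·0.757198 = -0.303436
s=2.020000, w=-0.303436: f=0.293116 → w ← -0.303436 + 0.51·0.293116 = -0.153947
s=2.530000, w=-0.153947: f=0.134748 → w ← -0.153947 + 0.51·0.134748 = -0.085226
s=3.040000, w=-0.085226: f=0.070376 → w ← -0.085226 + 0.51·0.070376 = -0.049334
w(3.55) ≈ -0.0493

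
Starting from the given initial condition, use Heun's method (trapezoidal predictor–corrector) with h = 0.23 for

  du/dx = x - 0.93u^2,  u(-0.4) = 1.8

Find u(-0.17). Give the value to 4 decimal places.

Heun: k1 = f(x_n, u_n); k2 = f(x_n + h, u_n + h·k1); u_{n+1} = u_n + (h/2)·(k1 + k2).
x=-0.400000, u=1.800000:
  k1 = f(-0.400000, 1.800000) = -3.413200
  k2 = f(-0.170000, 1.014964) = -1.128041
  u ← 1.800000 + (0.23/2)·(-3.413200 + (-1.128041)) = 1.277757
u(-0.17) ≈ 1.2778

1.2778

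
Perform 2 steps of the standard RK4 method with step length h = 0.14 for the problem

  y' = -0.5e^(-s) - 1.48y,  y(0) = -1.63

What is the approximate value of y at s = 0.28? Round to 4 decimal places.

-1.1760

RK4: k1 = f(s_n, y_n); k2 = f(s_n + h/2, y_n + (h/2)·k1); k3 = f(s_n + h/2, y_n + (h/2)·k2); k4 = f(s_n + h, y_n + h·k3); y_{n+1} = y_n + (h/6)·(k1 + 2k2 + 2k3 + k4).
s=0.000000, y=-1.630000:
  k1 = f(0.000000, -1.630000) = 1.912400
  k2 = f(0.070000, -1.496132) = 1.748078
  k3 = f(0.070000, -1.507635) = 1.765102
  k4 = f(0.140000, -1.382886) = 1.611992
  y ← -1.630000 + (0.14/6)·(k1 + 2k2 + 2k3 + k4) = -1.383816
s=0.140000, y=-1.383816:
  k1 = f(0.140000, -1.383816) = 1.613368
  k2 = f(0.210000, -1.270880) = 1.475610
  k3 = f(0.210000, -1.280523) = 1.489882
  k4 = f(0.280000, -1.175232) = 1.361452
  y ← -1.383816 + (0.14/6)·(k1 + 2k2 + 2k3 + k4) = -1.176014
y(0.28) ≈ -1.1760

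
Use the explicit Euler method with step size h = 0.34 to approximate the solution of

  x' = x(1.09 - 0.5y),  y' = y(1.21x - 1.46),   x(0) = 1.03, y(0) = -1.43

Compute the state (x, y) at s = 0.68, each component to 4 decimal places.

Euler on (x,y): x_{n+1} = x_n + h·x', y_{n+1} = y_n + h·y'.
0.000000: (1.030000, -1.430000); f=(1.859150, 0.305591) → (1.662111, -1.326099)
0.340000: (1.662111, -1.326099); f=(2.913763, -0.730885) → (2.652790, -1.574600)
(x(0.68), y(0.68)) ≈ (2.6528, -1.5746)

2.6528, -1.5746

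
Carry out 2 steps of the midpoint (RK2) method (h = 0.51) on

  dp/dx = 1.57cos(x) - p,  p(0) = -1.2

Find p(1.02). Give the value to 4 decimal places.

0.2919

Midpoint: k1 = f(x_n, p_n); k2 = f(x_n + h/2, p_n + (h/2)·k1); p_{n+1} = p_n + h·k2.
x=0.000000, p=-1.200000:
  k1 = f(0.000000, -1.200000) = 2.770000
  k2 = f(0.255000, -0.493650) = 2.012881
  p ← -1.200000 + 0.51·2.012881 = -0.173430
x=0.510000, p=-0.173430:
  k1 = f(0.510000, -0.173430) = 1.543639
  k2 = f(0.765000, 0.220198) = 0.912373
  p ← -0.173430 + 0.51·0.912373 = 0.291880
p(1.02) ≈ 0.2919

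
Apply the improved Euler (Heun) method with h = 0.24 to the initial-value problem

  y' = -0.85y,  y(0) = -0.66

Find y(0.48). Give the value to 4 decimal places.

-0.4403

Heun: k1 = f(t_n, y_n); k2 = f(t_n + h, y_n + h·k1); y_{n+1} = y_n + (h/2)·(k1 + k2).
t=0.000000, y=-0.660000:
  k1 = f(0.000000, -0.660000) = 0.561000
  k2 = f(0.240000, -0.525360) = 0.446556
  y ← -0.660000 + (0.24/2)·(0.561000 + 0.446556) = -0.539093
t=0.240000, y=-0.539093:
  k1 = f(0.240000, -0.539093) = 0.458229
  k2 = f(0.480000, -0.429118) = 0.364751
  y ← -0.539093 + (0.24/2)·(0.458229 + 0.364751) = -0.440336
y(0.48) ≈ -0.4403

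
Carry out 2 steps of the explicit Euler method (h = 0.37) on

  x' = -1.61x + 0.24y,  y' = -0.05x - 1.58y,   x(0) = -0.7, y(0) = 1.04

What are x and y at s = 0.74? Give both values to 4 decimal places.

Euler on (x,y): x_{n+1} = x_n + h·x', y_{n+1} = y_n + h·y'.
0.000000: (-0.700000, 1.040000); f=(1.376600, -1.608200) → (-0.190658, 0.444966)
0.370000: (-0.190658, 0.444966); f=(0.413751, -0.693513) → (-0.037570, 0.188366)
(x(0.74), y(0.74)) ≈ (-0.0376, 0.1884)

-0.0376, 0.1884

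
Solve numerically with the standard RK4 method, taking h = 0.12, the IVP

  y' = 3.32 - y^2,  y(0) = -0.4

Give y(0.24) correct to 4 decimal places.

0.3843

RK4: k1 = f(t_n, y_n); k2 = f(t_n + h/2, y_n + (h/2)·k1); k3 = f(t_n + h/2, y_n + (h/2)·k2); k4 = f(t_n + h, y_n + h·k3); y_{n+1} = y_n + (h/6)·(k1 + 2k2 + 2k3 + k4).
t=0.000000, y=-0.400000:
  k1 = f(0.000000, -0.400000) = 3.160000
  k2 = f(0.060000, -0.210400) = 3.275732
  k3 = f(0.060000, -0.203456) = 3.278606
  k4 = f(0.120000, -0.006567) = 3.319957
  y ← -0.400000 + (0.12/6)·(k1 + 2k2 + 2k3 + k4) = -0.008227
t=0.120000, y=-0.008227:
  k1 = f(0.120000, -0.008227) = 3.319932
  k2 = f(0.180000, 0.190969) = 3.283531
  k3 = f(0.180000, 0.188784) = 3.284360
  k4 = f(0.240000, 0.385896) = 3.171084
  y ← -0.008227 + (0.12/6)·(k1 + 2k2 + 2k3 + k4) = 0.384309
y(0.24) ≈ 0.3843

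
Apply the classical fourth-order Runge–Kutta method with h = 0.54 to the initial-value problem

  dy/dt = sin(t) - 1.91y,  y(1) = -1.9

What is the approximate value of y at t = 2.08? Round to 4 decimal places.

0.1785

RK4: k1 = f(t_n, y_n); k2 = f(t_n + h/2, y_n + (h/2)·k1); k3 = f(t_n + h/2, y_n + (h/2)·k2); k4 = f(t_n + h, y_n + h·k3); y_{n+1} = y_n + (h/6)·(k1 + 2k2 + 2k3 + k4).
t=1.000000, y=-1.900000:
  k1 = f(1.000000, -1.900000) = 4.470471
  k2 = f(1.270000, -0.692973) = 2.278679
  k3 = f(1.270000, -1.284757) = 3.408986
  k4 = f(1.540000, -0.059147) = 1.112498
  y ← -1.900000 + (0.54/6)·(k1 + 2k2 + 2k3 + k4) = -0.373753
t=1.540000, y=-0.373753:
  k1 = f(1.540000, -0.373753) = 1.713394
  k2 = f(1.810000, 0.088863) = 0.801798
  k3 = f(1.810000, -0.157268) = 1.271908
  k4 = f(2.080000, 0.313077) = 0.275155
  y ← -0.373753 + (0.54/6)·(k1 + 2k2 + 2k3 + k4) = 0.178483
y(2.08) ≈ 0.1785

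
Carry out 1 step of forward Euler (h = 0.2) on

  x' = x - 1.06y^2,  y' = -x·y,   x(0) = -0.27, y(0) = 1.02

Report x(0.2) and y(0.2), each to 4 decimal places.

Euler on (x,y): x_{n+1} = x_n + h·x', y_{n+1} = y_n + h·y'.
0.000000: (-0.270000, 1.020000); f=(-1.372824, 0.275400) → (-0.544565, 1.075080)
(x(0.2), y(0.2)) ≈ (-0.5446, 1.0751)

-0.5446, 1.0751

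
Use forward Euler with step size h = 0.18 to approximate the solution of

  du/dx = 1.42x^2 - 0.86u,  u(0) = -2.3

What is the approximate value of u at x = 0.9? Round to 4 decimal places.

Euler: u_{n+1} = u_n + h·f(x_n, u_n).
x=0.000000, u=-2.300000: f=1.978000 → u ← -2.300000 + 0.18·1.978000 = -1.943960
x=0.180000, u=-1.943960: f=1.717814 → u ← -1.943960 + 0.18·1.717814 = -1.634754
x=0.360000, u=-1.634754: f=1.589920 → u ← -1.634754 + 0.18·1.589920 = -1.348568
x=0.540000, u=-1.348568: f=1.573840 → u ← -1.348568 + 0.18·1.573840 = -1.065277
x=0.720000, u=-1.065277: f=1.652266 → u ← -1.065277 + 0.18·1.652266 = -0.767869
u(0.9) ≈ -0.7679

-0.7679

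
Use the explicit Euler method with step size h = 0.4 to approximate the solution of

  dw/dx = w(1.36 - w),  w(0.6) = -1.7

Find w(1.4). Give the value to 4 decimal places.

-11.5553

Euler: w_{n+1} = w_n + h·f(x_n, w_n).
x=0.600000, w=-1.700000: f=-5.202000 → w ← -1.700000 + 0.4·(-5.202000) = -3.780800
x=1.000000, w=-3.780800: f=-19.436337 → w ← -3.780800 + 0.4·(-19.436337) = -11.555335
w(1.4) ≈ -11.5553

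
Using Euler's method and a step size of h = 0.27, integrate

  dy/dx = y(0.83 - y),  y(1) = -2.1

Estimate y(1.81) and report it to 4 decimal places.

-29.4722

Euler: y_{n+1} = y_n + h·f(x_n, y_n).
x=1.000000, y=-2.100000: f=-6.153000 → y ← -2.100000 + 0.27·(-6.153000) = -3.761310
x=1.270000, y=-3.761310: f=-17.269340 → y ← -3.761310 + 0.27·(-17.269340) = -8.424032
x=1.540000, y=-8.424032: f=-77.956259 → y ← -8.424032 + 0.27·(-77.956259) = -29.472222
y(1.81) ≈ -29.4722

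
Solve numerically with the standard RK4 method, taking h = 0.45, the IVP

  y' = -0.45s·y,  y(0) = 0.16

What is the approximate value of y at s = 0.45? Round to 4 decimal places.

0.1529

RK4: k1 = f(s_n, y_n); k2 = f(s_n + h/2, y_n + (h/2)·k1); k3 = f(s_n + h/2, y_n + (h/2)·k2); k4 = f(s_n + h, y_n + h·k3); y_{n+1} = y_n + (h/6)·(k1 + 2k2 + 2k3 + k4).
s=0.000000, y=0.160000:
  k1 = f(0.000000, 0.160000) = 0.000000
  k2 = f(0.225000, 0.160000) = -0.016200
  k3 = f(0.225000, 0.156355) = -0.015831
  k4 = f(0.450000, 0.152876) = -0.030957
  y ← 0.160000 + (0.45/6)·(k1 + 2k2 + 2k3 + k4) = 0.152874
y(0.45) ≈ 0.1529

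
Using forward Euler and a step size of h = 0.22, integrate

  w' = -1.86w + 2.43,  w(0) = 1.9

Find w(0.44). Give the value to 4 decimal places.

1.5136

Euler: w_{n+1} = w_n + h·f(t_n, w_n).
t=0.000000, w=1.900000: f=-1.104000 → w ← 1.900000 + 0.22·(-1.104000) = 1.657120
t=0.220000, w=1.657120: f=-0.652243 → w ← 1.657120 + 0.22·(-0.652243) = 1.513626
w(0.44) ≈ 1.5136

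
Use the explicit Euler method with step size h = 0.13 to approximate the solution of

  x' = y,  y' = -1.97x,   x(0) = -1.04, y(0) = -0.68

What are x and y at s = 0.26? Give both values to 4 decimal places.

-1.1822, -0.1247

Euler on (x,y): x_{n+1} = x_n + h·x', y_{n+1} = y_n + h·y'.
0.000000: (-1.040000, -0.680000); f=(-0.680000, 2.048800) → (-1.128400, -0.413656)
0.130000: (-1.128400, -0.413656); f=(-0.413656, 2.222948) → (-1.182175, -0.124673)
(x(0.26), y(0.26)) ≈ (-1.1822, -0.1247)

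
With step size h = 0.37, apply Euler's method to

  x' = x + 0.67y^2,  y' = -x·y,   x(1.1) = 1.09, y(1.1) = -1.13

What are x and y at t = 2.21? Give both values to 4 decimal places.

Euler on (x,y): x_{n+1} = x_n + h·x', y_{n+1} = y_n + h·y'.
1.100000: (1.090000, -1.130000); f=(1.945523, 1.231700) → (1.809844, -0.674271)
1.470000: (1.809844, -0.674271); f=(2.114453, 1.220325) → (2.592191, -0.222751)
1.840000: (2.592191, -0.222751); f=(2.625435, 0.577413) → (3.563602, -0.009108)
(x(2.21), y(2.21)) ≈ (3.5636, -0.0091)

3.5636, -0.0091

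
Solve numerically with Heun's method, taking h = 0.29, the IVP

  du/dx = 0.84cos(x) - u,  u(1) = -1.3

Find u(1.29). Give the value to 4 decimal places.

Heun: k1 = f(x_n, u_n); k2 = f(x_n + h, u_n + h·k1); u_{n+1} = u_n + (h/2)·(k1 + k2).
x=1.000000, u=-1.300000:
  k1 = f(1.000000, -1.300000) = 1.753854
  k2 = f(1.290000, -0.791382) = 1.024164
  u ← -1.300000 + (0.29/2)·(1.753854 + 1.024164) = -0.897187
u(1.29) ≈ -0.8972

-0.8972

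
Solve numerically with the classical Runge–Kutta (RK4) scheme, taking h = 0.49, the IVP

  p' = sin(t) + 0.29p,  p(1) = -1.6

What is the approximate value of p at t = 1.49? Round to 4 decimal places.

-1.3514

RK4: k1 = f(t_n, p_n); k2 = f(t_n + h/2, p_n + (h/2)·k1); k3 = f(t_n + h/2, p_n + (h/2)·k2); k4 = f(t_n + h, p_n + h·k3); p_{n+1} = p_n + (h/6)·(k1 + 2k2 + 2k3 + k4).
t=1.000000, p=-1.600000:
  k1 = f(1.000000, -1.600000) = 0.377471
  k2 = f(1.245000, -1.507520) = 0.510215
  k3 = f(1.245000, -1.474997) = 0.519647
  k4 = f(1.490000, -1.345373) = 0.606580
  p ← -1.600000 + (0.49/6)·(k1 + 2k2 + 2k3 + k4) = -1.351425
p(1.49) ≈ -1.3514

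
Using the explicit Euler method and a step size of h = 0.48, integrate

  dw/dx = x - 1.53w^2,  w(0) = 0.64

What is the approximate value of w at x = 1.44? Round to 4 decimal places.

Euler: w_{n+1} = w_n + h·f(x_n, w_n).
x=0.000000, w=0.640000: f=-0.626688 → w ← 0.640000 + 0.48·(-0.626688) = 0.339190
x=0.480000, w=0.339190: f=0.303974 → w ← 0.339190 + 0.48·0.303974 = 0.485097
x=0.960000, w=0.485097: f=0.599961 → w ← 0.485097 + 0.48·0.599961 = 0.773079
w(1.44) ≈ 0.7731

0.7731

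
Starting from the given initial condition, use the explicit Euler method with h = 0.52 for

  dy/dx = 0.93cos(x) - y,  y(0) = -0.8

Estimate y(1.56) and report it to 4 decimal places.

0.4692

Euler: y_{n+1} = y_n + h·f(x_n, y_n).
x=0.000000, y=-0.800000: f=1.730000 → y ← -0.800000 + 0.52·1.730000 = 0.099600
x=0.520000, y=0.099600: f=0.707472 → y ← 0.099600 + 0.52·0.707472 = 0.467485
x=1.040000, y=0.467485: f=0.003299 → y ← 0.467485 + 0.52·0.003299 = 0.469201
y(1.56) ≈ 0.4692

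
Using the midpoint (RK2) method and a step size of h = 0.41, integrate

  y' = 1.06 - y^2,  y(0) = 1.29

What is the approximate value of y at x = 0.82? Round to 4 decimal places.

Midpoint: k1 = f(x_n, y_n); k2 = f(x_n + h/2, y_n + (h/2)·k1); y_{n+1} = y_n + h·k2.
x=0.000000, y=1.290000:
  k1 = f(0.000000, 1.290000) = -0.604100
  k2 = f(0.205000, 1.166160) = -0.299928
  y ← 1.290000 + 0.41·(-0.299928) = 1.167030
x=0.410000, y=1.167030:
  k1 = f(0.410000, 1.167030) = -0.301958
  k2 = f(0.615000, 1.105128) = -0.161308
  y ← 1.167030 + 0.41·(-0.161308) = 1.100893
y(0.82) ≈ 1.1009

1.1009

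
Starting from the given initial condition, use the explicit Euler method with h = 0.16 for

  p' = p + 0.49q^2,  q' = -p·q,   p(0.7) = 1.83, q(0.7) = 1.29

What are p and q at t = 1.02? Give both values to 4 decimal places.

2.6790, 0.5834

Euler on (p,q): p_{n+1} = p_n + h·p', q_{n+1} = q_n + h·q'.
0.700000: (1.830000, 1.290000); f=(2.645409, -2.360700) → (2.253265, 0.912288)
0.860000: (2.253265, 0.912288); f=(2.661077, -2.055627) → (2.679038, 0.583388)
(p(1.02), q(1.02)) ≈ (2.6790, 0.5834)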